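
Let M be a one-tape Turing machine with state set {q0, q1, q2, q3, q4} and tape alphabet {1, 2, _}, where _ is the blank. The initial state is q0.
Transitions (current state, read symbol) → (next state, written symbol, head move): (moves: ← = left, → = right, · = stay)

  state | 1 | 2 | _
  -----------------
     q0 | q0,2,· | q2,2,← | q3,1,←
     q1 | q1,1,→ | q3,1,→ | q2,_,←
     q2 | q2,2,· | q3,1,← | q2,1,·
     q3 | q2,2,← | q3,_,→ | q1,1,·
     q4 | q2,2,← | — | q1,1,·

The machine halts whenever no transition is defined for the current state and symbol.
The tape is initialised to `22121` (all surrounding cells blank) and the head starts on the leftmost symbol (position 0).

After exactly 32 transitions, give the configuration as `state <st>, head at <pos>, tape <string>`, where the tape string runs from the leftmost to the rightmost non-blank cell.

q0 | _____[2]2121   read 2 → write 2, move ←, go to q2
q2 | ____[_]22121   read _ → write 1, move ·, go to q2
q2 | ____[1]22121   read 1 → write 2, move ·, go to q2
q2 | ____[2]22121   read 2 → write 1, move ←, go to q3
q3 | ___[_]122121   read _ → write 1, move ·, go to q1
q1 | ___[1]122121   read 1 → write 1, move →, go to q1
q1 | ___1[1]22121   read 1 → write 1, move →, go to q1
q1 | ___11[2]2121   read 2 → write 1, move →, go to q3
q3 | ___111[2]121   read 2 → write _, move →, go to q3
q3 | ___111_[1]21   read 1 → write 2, move ←, go to q2
q2 | ___111[_]221   read _ → write 1, move ·, go to q2
q2 | ___111[1]221   read 1 → write 2, move ·, go to q2
q2 | ___111[2]221   read 2 → write 1, move ←, go to q3
q3 | ___11[1]1221   read 1 → write 2, move ←, go to q2
q2 | ___1[1]21221   read 1 → write 2, move ·, go to q2
q2 | ___1[2]21221   read 2 → write 1, move ←, go to q3
q3 | ___[1]121221   read 1 → write 2, move ←, go to q2
q2 | __[_]2121221   read _ → write 1, move ·, go to q2
q2 | __[1]2121221   read 1 → write 2, move ·, go to q2
q2 | __[2]2121221   read 2 → write 1, move ←, go to q3
q3 | _[_]12121221   read _ → write 1, move ·, go to q1
q1 | _[1]12121221   read 1 → write 1, move →, go to q1
q1 | _1[1]2121221   read 1 → write 1, move →, go to q1
q1 | _11[2]121221   read 2 → write 1, move →, go to q3
q3 | _111[1]21221   read 1 → write 2, move ←, go to q2
q2 | _11[1]221221   read 1 → write 2, move ·, go to q2
q2 | _11[2]221221   read 2 → write 1, move ←, go to q3
q3 | _1[1]1221221   read 1 → write 2, move ←, go to q2
q2 | _[1]21221221   read 1 → write 2, move ·, go to q2
q2 | _[2]21221221   read 2 → write 1, move ←, go to q3
q3 | [_]121221221   read _ → write 1, move ·, go to q1
q1 | [1]121221221   read 1 → write 1, move →, go to q1
q1 | 1[1]21221221
After 32 steps: state q1, head at -4, tape 1121221221.

state q1, head at -4, tape 1121221221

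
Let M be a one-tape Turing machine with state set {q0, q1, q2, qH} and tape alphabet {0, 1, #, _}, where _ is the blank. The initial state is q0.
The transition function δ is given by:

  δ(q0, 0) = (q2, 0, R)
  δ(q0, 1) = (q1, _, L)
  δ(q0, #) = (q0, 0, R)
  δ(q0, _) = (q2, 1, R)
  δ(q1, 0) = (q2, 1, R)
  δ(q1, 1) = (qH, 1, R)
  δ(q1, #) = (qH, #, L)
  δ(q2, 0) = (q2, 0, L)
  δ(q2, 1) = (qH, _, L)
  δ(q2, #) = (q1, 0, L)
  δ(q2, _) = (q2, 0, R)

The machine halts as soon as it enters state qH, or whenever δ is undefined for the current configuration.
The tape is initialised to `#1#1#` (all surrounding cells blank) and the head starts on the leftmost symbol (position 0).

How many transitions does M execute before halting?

8

q0 | [#]1#1#   read # → write 0, move R, go to q0
q0 | 0[1]#1#   read 1 → write _, move L, go to q1
q1 | [0]_#1#   read 0 → write 1, move R, go to q2
q2 | 1[_]#1#   read _ → write 0, move R, go to q2
q2 | 10[#]1#   read # → write 0, move L, go to q1
q1 | 1[0]01#   read 0 → write 1, move R, go to q2
q2 | 11[0]1#   read 0 → write 0, move L, go to q2
q2 | 1[1]01#   read 1 → write _, move L, go to qH
qH | [1]_01#
M halts after 8 transitions.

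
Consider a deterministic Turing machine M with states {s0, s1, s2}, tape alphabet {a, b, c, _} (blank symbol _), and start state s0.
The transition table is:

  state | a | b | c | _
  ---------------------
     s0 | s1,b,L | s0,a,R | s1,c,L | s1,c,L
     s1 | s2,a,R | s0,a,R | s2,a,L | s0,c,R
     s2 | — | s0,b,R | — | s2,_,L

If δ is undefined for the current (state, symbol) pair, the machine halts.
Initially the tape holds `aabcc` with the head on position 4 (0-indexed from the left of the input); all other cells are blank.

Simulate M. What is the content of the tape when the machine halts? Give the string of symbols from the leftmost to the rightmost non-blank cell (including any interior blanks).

aaaac

state=s0 head=4 tape=aabc[c]   (s0,c)→(s1,c,L)
state=s1 head=3 tape=aab[c]c   (s1,c)→(s2,a,L)
state=s2 head=2 tape=aa[b]ac   (s2,b)→(s0,b,R)
state=s0 head=3 tape=aab[a]c   (s0,a)→(s1,b,L)
state=s1 head=2 tape=aa[b]bc   (s1,b)→(s0,a,R)
state=s0 head=3 tape=aaa[b]c   (s0,b)→(s0,a,R)
state=s0 head=4 tape=aaaa[c]   (s0,c)→(s1,c,L)
state=s1 head=3 tape=aaa[a]c   (s1,a)→(s2,a,R)
state=s2 head=4 tape=aaaa[c]
The non-blank tape span at halt is aaaac.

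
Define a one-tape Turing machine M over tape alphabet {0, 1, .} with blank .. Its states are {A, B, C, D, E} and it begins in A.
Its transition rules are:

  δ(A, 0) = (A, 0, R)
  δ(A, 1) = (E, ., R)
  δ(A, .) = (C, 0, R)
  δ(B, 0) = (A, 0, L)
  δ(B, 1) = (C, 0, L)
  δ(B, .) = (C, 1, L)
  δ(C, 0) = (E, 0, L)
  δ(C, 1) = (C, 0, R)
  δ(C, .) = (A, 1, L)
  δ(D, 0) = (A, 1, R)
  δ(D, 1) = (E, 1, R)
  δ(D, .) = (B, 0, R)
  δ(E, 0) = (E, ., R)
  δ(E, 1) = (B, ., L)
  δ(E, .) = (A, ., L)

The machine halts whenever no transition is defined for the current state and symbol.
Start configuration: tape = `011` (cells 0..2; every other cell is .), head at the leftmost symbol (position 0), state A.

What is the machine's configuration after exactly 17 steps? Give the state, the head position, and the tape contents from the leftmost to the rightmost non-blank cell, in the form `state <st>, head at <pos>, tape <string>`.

state=A head=0 tape=..[0]11   (A,0)→(A,0,R)
state=A head=1 tape=..0[1]1   (A,1)→(E,.,R)
state=E head=2 tape=..0.[1]   (E,1)→(B,.,L)
state=B head=1 tape=..0[.].   (B,.)→(C,1,L)
state=C head=0 tape=..[0]1.   (C,0)→(E,0,L)
state=E head=-1 tape=.[.]01.   (E,.)→(A,.,L)
state=A head=-2 tape=[.].01.   (A,.)→(C,0,R)
state=C head=-1 tape=0[.]01.   (C,.)→(A,1,L)
state=A head=-2 tape=[0]101.   (A,0)→(A,0,R)
state=A head=-1 tape=0[1]01.   (A,1)→(E,.,R)
state=E head=0 tape=0.[0]1.   (E,0)→(E,.,R)
state=E head=1 tape=0..[1].   (E,1)→(B,.,L)
state=B head=0 tape=0.[.]..   (B,.)→(C,1,L)
state=C head=-1 tape=0[.]1..   (C,.)→(A,1,L)
state=A head=-2 tape=[0]11..   (A,0)→(A,0,R)
state=A head=-1 tape=0[1]1..   (A,1)→(E,.,R)
state=E head=0 tape=0.[1]..   (E,1)→(B,.,L)
state=B head=-1 tape=0[.]...
After 17 steps: state B, head at -1, tape 0.

state B, head at -1, tape 0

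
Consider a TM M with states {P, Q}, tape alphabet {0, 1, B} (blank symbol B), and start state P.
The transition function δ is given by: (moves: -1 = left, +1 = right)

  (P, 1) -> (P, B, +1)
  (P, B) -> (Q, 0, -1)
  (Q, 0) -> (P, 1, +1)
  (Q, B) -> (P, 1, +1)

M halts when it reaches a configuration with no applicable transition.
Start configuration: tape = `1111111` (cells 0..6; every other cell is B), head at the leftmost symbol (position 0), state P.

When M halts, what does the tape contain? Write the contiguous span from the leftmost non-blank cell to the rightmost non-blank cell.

10

state=P head=0 tape=[1]111111B   (P,1)→(P,B,+1)
state=P head=1 tape=B[1]11111B   (P,1)→(P,B,+1)
state=P head=2 tape=BB[1]1111B   (P,1)→(P,B,+1)
state=P head=3 tape=BBB[1]111B   (P,1)→(P,B,+1)
state=P head=4 tape=BBBB[1]11B   (P,1)→(P,B,+1)
state=P head=5 tape=BBBBB[1]1B   (P,1)→(P,B,+1)
state=P head=6 tape=BBBBBB[1]B   (P,1)→(P,B,+1)
state=P head=7 tape=BBBBBBB[B]   (P,B)→(Q,0,-1)
state=Q head=6 tape=BBBBBB[B]0   (Q,B)→(P,1,+1)
state=P head=7 tape=BBBBBB1[0]
The non-blank tape span at halt is 10.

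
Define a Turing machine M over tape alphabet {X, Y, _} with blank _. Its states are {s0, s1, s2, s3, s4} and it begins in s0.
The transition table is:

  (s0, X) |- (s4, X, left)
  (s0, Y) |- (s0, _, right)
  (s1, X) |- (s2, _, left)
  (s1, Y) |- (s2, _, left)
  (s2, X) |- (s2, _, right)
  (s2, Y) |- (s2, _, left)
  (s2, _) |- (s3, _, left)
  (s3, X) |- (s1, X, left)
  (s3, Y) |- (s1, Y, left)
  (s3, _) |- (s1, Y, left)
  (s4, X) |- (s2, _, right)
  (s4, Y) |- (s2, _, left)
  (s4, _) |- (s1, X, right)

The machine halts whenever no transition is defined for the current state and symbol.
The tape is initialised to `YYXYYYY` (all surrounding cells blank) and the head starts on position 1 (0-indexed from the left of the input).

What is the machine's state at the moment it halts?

s1

s0 | ___Y[Y]XYYYY   read Y → write _, move right, go to s0
s0 | ___Y_[X]YYYY   read X → write X, move left, go to s4
s4 | ___Y[_]XYYYY   read _ → write X, move right, go to s1
s1 | ___YX[X]YYYY   read X → write _, move left, go to s2
s2 | ___Y[X]_YYYY   read X → write _, move right, go to s2
s2 | ___Y_[_]YYYY   read _ → write _, move left, go to s3
s3 | ___Y[_]_YYYY   read _ → write Y, move left, go to s1
s1 | ___[Y]Y_YYYY   read Y → write _, move left, go to s2
s2 | __[_]_Y_YYYY   read _ → write _, move left, go to s3
s3 | _[_]__Y_YYYY   read _ → write Y, move left, go to s1
s1 | [_]Y__Y_YYYY
No transition is defined for (s1, _); M halts in state s1.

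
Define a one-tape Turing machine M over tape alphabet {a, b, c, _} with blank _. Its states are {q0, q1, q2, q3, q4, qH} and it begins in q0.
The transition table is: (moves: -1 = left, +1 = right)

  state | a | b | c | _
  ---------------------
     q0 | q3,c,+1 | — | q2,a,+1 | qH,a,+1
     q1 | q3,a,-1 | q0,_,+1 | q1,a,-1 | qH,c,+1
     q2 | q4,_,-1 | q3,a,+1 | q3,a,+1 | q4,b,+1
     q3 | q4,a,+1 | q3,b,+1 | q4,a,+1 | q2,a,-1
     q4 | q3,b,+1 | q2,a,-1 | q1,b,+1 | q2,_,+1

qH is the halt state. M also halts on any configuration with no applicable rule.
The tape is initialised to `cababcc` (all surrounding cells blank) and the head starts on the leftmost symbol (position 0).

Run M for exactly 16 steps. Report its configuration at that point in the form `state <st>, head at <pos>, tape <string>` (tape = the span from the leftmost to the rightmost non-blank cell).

state q4, head at 2, tape aab_acc

q0 | [c]ababcc   read c → write a, move +1, go to q2
q2 | a[a]babcc   read a → write _, move -1, go to q4
q4 | [a]_babcc   read a → write b, move +1, go to q3
q3 | b[_]babcc   read _ → write a, move -1, go to q2
q2 | [b]ababcc   read b → write a, move +1, go to q3
q3 | a[a]babcc   read a → write a, move +1, go to q4
q4 | aa[b]abcc   read b → write a, move -1, go to q2
q2 | a[a]aabcc   read a → write _, move -1, go to q4
q4 | [a]_aabcc   read a → write b, move +1, go to q3
q3 | b[_]aabcc   read _ → write a, move -1, go to q2
q2 | [b]aaabcc   read b → write a, move +1, go to q3
q3 | a[a]aabcc   read a → write a, move +1, go to q4
q4 | aa[a]abcc   read a → write b, move +1, go to q3
q3 | aab[a]bcc   read a → write a, move +1, go to q4
q4 | aaba[b]cc   read b → write a, move -1, go to q2
q2 | aab[a]acc   read a → write _, move -1, go to q4
q4 | aa[b]_acc
After 16 steps: state q4, head at 2, tape aab_acc.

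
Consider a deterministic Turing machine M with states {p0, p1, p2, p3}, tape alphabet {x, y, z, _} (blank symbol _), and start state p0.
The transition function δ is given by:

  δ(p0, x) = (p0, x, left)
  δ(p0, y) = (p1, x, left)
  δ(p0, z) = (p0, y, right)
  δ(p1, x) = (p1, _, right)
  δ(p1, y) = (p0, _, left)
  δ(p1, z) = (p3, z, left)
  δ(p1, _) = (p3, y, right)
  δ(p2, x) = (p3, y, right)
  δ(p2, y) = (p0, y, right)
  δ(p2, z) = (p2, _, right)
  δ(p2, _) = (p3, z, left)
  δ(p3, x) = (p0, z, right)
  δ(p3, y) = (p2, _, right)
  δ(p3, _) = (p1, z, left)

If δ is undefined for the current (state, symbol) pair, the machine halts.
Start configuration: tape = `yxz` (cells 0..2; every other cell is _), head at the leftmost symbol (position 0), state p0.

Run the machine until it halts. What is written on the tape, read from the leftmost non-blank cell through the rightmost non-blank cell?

xxz

state=p0 head=0 tape=__[y]xz   (p0,y)→(p1,x,left)
state=p1 head=-1 tape=_[_]xxz   (p1,_)→(p3,y,right)
state=p3 head=0 tape=_y[x]xz   (p3,x)→(p0,z,right)
state=p0 head=1 tape=_yz[x]z   (p0,x)→(p0,x,left)
state=p0 head=0 tape=_y[z]xz   (p0,z)→(p0,y,right)
state=p0 head=1 tape=_yy[x]z   (p0,x)→(p0,x,left)
state=p0 head=0 tape=_y[y]xz   (p0,y)→(p1,x,left)
state=p1 head=-1 tape=_[y]xxz   (p1,y)→(p0,_,left)
state=p0 head=-2 tape=[_]_xxz
The non-blank tape span at halt is xxz.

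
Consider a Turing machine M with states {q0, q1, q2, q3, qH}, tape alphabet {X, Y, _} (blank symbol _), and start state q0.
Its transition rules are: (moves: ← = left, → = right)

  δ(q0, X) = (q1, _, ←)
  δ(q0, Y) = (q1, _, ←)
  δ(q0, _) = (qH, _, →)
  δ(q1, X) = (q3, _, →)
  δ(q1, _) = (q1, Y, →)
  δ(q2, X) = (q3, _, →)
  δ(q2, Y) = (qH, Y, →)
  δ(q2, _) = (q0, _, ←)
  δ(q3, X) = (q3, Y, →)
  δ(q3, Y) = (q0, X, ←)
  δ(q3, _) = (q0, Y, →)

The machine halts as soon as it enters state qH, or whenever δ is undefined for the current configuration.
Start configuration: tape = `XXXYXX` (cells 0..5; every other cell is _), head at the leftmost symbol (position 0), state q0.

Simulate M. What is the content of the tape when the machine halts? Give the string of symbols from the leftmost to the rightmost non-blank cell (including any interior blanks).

YYYY_YYY

q0 | _[X]XXYXX___   read X → write _, move ←, go to q1
q1 | [_]_XXYXX___   read _ → write Y, move →, go to q1
q1 | Y[_]XXYXX___   read _ → write Y, move →, go to q1
q1 | YY[X]XYXX___   read X → write _, move →, go to q3
q3 | YY_[X]YXX___   read X → write Y, move →, go to q3
q3 | YY_Y[Y]XX___   read Y → write X, move ←, go to q0
q0 | YY_[Y]XXX___   read Y → write _, move ←, go to q1
q1 | YY[_]_XXX___   read _ → write Y, move →, go to q1
q1 | YYY[_]XXX___   read _ → write Y, move →, go to q1
q1 | YYYY[X]XX___   read X → write _, move →, go to q3
q3 | YYYY_[X]X___   read X → write Y, move →, go to q3
q3 | YYYY_Y[X]___   read X → write Y, move →, go to q3
q3 | YYYY_YY[_]__   read _ → write Y, move →, go to q0
q0 | YYYY_YYY[_]_   read _ → write _, move →, go to qH
qH | YYYY_YYY_[_]
The non-blank tape span at halt is YYYY_YYY.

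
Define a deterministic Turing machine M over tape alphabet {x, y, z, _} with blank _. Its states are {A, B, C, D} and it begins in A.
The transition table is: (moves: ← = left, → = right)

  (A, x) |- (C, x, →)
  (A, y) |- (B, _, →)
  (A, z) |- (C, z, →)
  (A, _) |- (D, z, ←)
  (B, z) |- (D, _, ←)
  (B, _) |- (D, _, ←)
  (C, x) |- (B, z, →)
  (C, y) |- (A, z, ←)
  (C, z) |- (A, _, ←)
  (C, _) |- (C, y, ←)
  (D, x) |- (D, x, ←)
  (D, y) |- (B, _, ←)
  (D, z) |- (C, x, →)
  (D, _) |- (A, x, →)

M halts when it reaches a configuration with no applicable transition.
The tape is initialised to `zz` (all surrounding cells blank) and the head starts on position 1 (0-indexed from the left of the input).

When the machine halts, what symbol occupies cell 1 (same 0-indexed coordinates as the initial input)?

state=A head=1 tape=__z[z]_   (A,z)→(C,z,→)
state=C head=2 tape=__zz[_]   (C,_)→(C,y,←)
state=C head=1 tape=__z[z]y   (C,z)→(A,_,←)
state=A head=0 tape=__[z]_y   (A,z)→(C,z,→)
state=C head=1 tape=__z[_]y   (C,_)→(C,y,←)
state=C head=0 tape=__[z]yy   (C,z)→(A,_,←)
state=A head=-1 tape=_[_]_yy   (A,_)→(D,z,←)
state=D head=-2 tape=[_]z_yy   (D,_)→(A,x,→)
state=A head=-1 tape=x[z]_yy   (A,z)→(C,z,→)
state=C head=0 tape=xz[_]yy   (C,_)→(C,y,←)
state=C head=-1 tape=x[z]yyy   (C,z)→(A,_,←)
state=A head=-2 tape=[x]_yyy   (A,x)→(C,x,→)
state=C head=-1 tape=x[_]yyy   (C,_)→(C,y,←)
state=C head=-2 tape=[x]yyyy   (C,x)→(B,z,→)
state=B head=-1 tape=z[y]yyy
Cell 1 holds y when M halts.

y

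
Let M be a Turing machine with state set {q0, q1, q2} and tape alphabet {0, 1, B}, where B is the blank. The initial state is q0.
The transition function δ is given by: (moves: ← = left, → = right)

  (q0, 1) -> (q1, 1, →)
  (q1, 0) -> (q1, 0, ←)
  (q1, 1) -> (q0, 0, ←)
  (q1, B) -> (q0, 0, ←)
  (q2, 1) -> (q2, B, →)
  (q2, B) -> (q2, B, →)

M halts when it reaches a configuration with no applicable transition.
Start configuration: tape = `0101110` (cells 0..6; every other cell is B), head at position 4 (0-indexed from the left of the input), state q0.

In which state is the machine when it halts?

state=q0 head=4 tape=0101[1]10   (q0,1)→(q1,1,→)
state=q1 head=5 tape=01011[1]0   (q1,1)→(q0,0,←)
state=q0 head=4 tape=0101[1]00   (q0,1)→(q1,1,→)
state=q1 head=5 tape=01011[0]0   (q1,0)→(q1,0,←)
state=q1 head=4 tape=0101[1]00   (q1,1)→(q0,0,←)
state=q0 head=3 tape=010[1]000   (q0,1)→(q1,1,→)
state=q1 head=4 tape=0101[0]00   (q1,0)→(q1,0,←)
state=q1 head=3 tape=010[1]000   (q1,1)→(q0,0,←)
state=q0 head=2 tape=01[0]0000
No transition is defined for (q0, 0); M halts in state q0.

q0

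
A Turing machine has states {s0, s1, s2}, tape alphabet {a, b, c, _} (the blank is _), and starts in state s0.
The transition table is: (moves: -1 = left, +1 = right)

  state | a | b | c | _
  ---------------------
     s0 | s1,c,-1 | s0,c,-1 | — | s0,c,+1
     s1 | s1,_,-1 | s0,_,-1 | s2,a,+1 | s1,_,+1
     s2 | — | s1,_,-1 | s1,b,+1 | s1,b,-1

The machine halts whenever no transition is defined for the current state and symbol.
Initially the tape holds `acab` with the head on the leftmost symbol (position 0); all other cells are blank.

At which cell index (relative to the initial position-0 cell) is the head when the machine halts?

state=s0 head=0 tape=_[a]cab   (s0,a)→(s1,c,-1)
state=s1 head=-1 tape=[_]ccab   (s1,_)→(s1,_,+1)
state=s1 head=0 tape=_[c]cab   (s1,c)→(s2,a,+1)
state=s2 head=1 tape=_a[c]ab   (s2,c)→(s1,b,+1)
state=s1 head=2 tape=_ab[a]b   (s1,a)→(s1,_,-1)
state=s1 head=1 tape=_a[b]_b   (s1,b)→(s0,_,-1)
state=s0 head=0 tape=_[a]__b   (s0,a)→(s1,c,-1)
state=s1 head=-1 tape=[_]c__b   (s1,_)→(s1,_,+1)
state=s1 head=0 tape=_[c]__b   (s1,c)→(s2,a,+1)
state=s2 head=1 tape=_a[_]_b   (s2,_)→(s1,b,-1)
state=s1 head=0 tape=_[a]b_b   (s1,a)→(s1,_,-1)
state=s1 head=-1 tape=[_]_b_b   (s1,_)→(s1,_,+1)
state=s1 head=0 tape=_[_]b_b   (s1,_)→(s1,_,+1)
state=s1 head=1 tape=__[b]_b   (s1,b)→(s0,_,-1)
state=s0 head=0 tape=_[_]__b   (s0,_)→(s0,c,+1)
state=s0 head=1 tape=_c[_]_b   (s0,_)→(s0,c,+1)
state=s0 head=2 tape=_cc[_]b   (s0,_)→(s0,c,+1)
state=s0 head=3 tape=_ccc[b]   (s0,b)→(s0,c,-1)
state=s0 head=2 tape=_cc[c]c
At halt the head is at cell 2.

2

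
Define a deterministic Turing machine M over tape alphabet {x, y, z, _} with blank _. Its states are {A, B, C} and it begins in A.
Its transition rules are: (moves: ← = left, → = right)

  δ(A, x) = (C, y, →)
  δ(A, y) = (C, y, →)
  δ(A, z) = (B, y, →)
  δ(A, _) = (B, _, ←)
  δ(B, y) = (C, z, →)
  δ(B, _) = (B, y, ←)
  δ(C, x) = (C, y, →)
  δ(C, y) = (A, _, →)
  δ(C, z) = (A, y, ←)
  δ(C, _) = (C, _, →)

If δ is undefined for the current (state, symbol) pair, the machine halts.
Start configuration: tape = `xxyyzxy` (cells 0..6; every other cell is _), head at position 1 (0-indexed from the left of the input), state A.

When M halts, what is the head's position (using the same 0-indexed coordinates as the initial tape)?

A | x[x]yyzxy_   read x → write y, move →, go to C
C | xy[y]yzxy_   read y → write _, move →, go to A
A | xy_[y]zxy_   read y → write y, move →, go to C
C | xy_y[z]xy_   read z → write y, move ←, go to A
A | xy_[y]yxy_   read y → write y, move →, go to C
C | xy_y[y]xy_   read y → write _, move →, go to A
A | xy_y_[x]y_   read x → write y, move →, go to C
C | xy_y_y[y]_   read y → write _, move →, go to A
A | xy_y_y_[_]   read _ → write _, move ←, go to B
B | xy_y_y[_]_   read _ → write y, move ←, go to B
B | xy_y_[y]y_   read y → write z, move →, go to C
C | xy_y_z[y]_   read y → write _, move →, go to A
A | xy_y_z_[_]   read _ → write _, move ←, go to B
B | xy_y_z[_]_   read _ → write y, move ←, go to B
B | xy_y_[z]y_
At halt the head is at cell 5.

5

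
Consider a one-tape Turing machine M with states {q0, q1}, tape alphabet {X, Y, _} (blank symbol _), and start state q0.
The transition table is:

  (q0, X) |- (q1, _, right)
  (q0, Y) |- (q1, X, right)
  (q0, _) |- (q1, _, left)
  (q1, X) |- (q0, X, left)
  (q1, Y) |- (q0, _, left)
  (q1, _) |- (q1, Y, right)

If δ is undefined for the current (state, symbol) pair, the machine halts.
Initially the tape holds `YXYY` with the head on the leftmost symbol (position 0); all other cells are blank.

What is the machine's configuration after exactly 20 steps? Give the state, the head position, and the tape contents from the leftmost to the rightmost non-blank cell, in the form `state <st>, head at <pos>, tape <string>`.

q0 | ___[Y]XYY   read Y → write X, move right, go to q1
q1 | ___X[X]YY   read X → write X, move left, go to q0
q0 | ___[X]XYY   read X → write _, move right, go to q1
q1 | ____[X]YY   read X → write X, move left, go to q0
q0 | ___[_]XYY   read _ → write _, move left, go to q1
q1 | __[_]_XYY   read _ → write Y, move right, go to q1
q1 | __Y[_]XYY   read _ → write Y, move right, go to q1
q1 | __YY[X]YY   read X → write X, move left, go to q0
q0 | __Y[Y]XYY   read Y → write X, move right, go to q1
q1 | __YX[X]YY   read X → write X, move left, go to q0
q0 | __Y[X]XYY   read X → write _, move right, go to q1
q1 | __Y_[X]YY   read X → write X, move left, go to q0
q0 | __Y[_]XYY   read _ → write _, move left, go to q1
q1 | __[Y]_XYY   read Y → write _, move left, go to q0
q0 | _[_]__XYY   read _ → write _, move left, go to q1
q1 | [_]___XYY   read _ → write Y, move right, go to q1
q1 | Y[_]__XYY   read _ → write Y, move right, go to q1
q1 | YY[_]_XYY   read _ → write Y, move right, go to q1
q1 | YYY[_]XYY   read _ → write Y, move right, go to q1
q1 | YYYY[X]YY   read X → write X, move left, go to q0
q0 | YYY[Y]XYY
After 20 steps: state q0, head at 0, tape YYYYXYY.

state q0, head at 0, tape YYYYXYY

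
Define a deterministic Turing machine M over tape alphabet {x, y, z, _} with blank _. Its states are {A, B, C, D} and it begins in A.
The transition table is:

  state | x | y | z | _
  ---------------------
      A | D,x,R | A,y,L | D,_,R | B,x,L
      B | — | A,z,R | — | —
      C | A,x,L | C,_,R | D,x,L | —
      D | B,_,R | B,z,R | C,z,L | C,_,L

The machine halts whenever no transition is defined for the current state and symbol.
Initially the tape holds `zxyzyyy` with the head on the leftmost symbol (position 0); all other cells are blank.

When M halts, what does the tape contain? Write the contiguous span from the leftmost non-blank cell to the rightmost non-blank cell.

z_z_z

state=A head=0 tape=[z]xyzyyy_   (A,z)→(D,_,R)
state=D head=1 tape=_[x]yzyyy_   (D,x)→(B,_,R)
state=B head=2 tape=__[y]zyyy_   (B,y)→(A,z,R)
state=A head=3 tape=__z[z]yyy_   (A,z)→(D,_,R)
state=D head=4 tape=__z_[y]yy_   (D,y)→(B,z,R)
state=B head=5 tape=__z_z[y]y_   (B,y)→(A,z,R)
state=A head=6 tape=__z_zz[y]_   (A,y)→(A,y,L)
state=A head=5 tape=__z_z[z]y_   (A,z)→(D,_,R)
state=D head=6 tape=__z_z_[y]_   (D,y)→(B,z,R)
state=B head=7 tape=__z_z_z[_]
The non-blank tape span at halt is z_z_z.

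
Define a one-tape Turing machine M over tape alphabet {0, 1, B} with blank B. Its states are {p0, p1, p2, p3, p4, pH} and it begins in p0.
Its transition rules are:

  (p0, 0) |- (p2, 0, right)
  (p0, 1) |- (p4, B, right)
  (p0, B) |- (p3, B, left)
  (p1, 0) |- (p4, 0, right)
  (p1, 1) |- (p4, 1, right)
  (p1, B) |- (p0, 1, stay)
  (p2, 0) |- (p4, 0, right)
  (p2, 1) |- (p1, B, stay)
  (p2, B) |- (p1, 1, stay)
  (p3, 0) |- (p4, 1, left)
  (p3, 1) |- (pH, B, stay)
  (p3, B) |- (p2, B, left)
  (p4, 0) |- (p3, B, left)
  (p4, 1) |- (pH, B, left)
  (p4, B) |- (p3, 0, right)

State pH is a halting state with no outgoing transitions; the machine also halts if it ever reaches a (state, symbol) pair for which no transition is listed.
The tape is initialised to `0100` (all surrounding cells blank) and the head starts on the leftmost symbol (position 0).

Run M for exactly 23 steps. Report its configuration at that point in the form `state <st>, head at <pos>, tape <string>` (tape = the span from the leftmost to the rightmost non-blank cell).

state=p0 head=0 tape=BB[0]100   (p0,0)→(p2,0,right)
state=p2 head=1 tape=BB0[1]00   (p2,1)→(p1,B,stay)
state=p1 head=1 tape=BB0[B]00   (p1,B)→(p0,1,stay)
state=p0 head=1 tape=BB0[1]00   (p0,1)→(p4,B,right)
state=p4 head=2 tape=BB0B[0]0   (p4,0)→(p3,B,left)
state=p3 head=1 tape=BB0[B]B0   (p3,B)→(p2,B,left)
state=p2 head=0 tape=BB[0]BB0   (p2,0)→(p4,0,right)
state=p4 head=1 tape=BB0[B]B0   (p4,B)→(p3,0,right)
state=p3 head=2 tape=BB00[B]0   (p3,B)→(p2,B,left)
state=p2 head=1 tape=BB0[0]B0   (p2,0)→(p4,0,right)
state=p4 head=2 tape=BB00[B]0   (p4,B)→(p3,0,right)
state=p3 head=3 tape=BB000[0]   (p3,0)→(p4,1,left)
state=p4 head=2 tape=BB00[0]1   (p4,0)→(p3,B,left)
state=p3 head=1 tape=BB0[0]B1   (p3,0)→(p4,1,left)
state=p4 head=0 tape=BB[0]1B1   (p4,0)→(p3,B,left)
state=p3 head=-1 tape=B[B]B1B1   (p3,B)→(p2,B,left)
state=p2 head=-2 tape=[B]BB1B1   (p2,B)→(p1,1,stay)
state=p1 head=-2 tape=[1]BB1B1   (p1,1)→(p4,1,right)
state=p4 head=-1 tape=1[B]B1B1   (p4,B)→(p3,0,right)
state=p3 head=0 tape=10[B]1B1   (p3,B)→(p2,B,left)
state=p2 head=-1 tape=1[0]B1B1   (p2,0)→(p4,0,right)
state=p4 head=0 tape=10[B]1B1   (p4,B)→(p3,0,right)
state=p3 head=1 tape=100[1]B1   (p3,1)→(pH,B,stay)
state=pH head=1 tape=100[B]B1
After 23 steps: state pH, head at 1, tape 100BB1.

state pH, head at 1, tape 100BB1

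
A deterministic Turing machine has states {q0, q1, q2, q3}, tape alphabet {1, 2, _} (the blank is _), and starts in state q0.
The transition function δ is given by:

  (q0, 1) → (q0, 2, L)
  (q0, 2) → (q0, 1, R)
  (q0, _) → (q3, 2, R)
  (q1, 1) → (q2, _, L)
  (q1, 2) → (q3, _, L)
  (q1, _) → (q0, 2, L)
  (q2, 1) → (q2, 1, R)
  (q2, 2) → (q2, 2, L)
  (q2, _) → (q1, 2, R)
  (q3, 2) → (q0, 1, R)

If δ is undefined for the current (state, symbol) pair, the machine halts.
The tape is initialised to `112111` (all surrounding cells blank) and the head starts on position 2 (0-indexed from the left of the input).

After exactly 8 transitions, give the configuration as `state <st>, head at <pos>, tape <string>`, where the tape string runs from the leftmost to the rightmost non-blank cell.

q0 | _11[2]111   read 2 → write 1, move R, go to q0
q0 | _111[1]11   read 1 → write 2, move L, go to q0
q0 | _11[1]211   read 1 → write 2, move L, go to q0
q0 | _1[1]2211   read 1 → write 2, move L, go to q0
q0 | _[1]22211   read 1 → write 2, move L, go to q0
q0 | [_]222211   read _ → write 2, move R, go to q3
q3 | 2[2]22211   read 2 → write 1, move R, go to q0
q0 | 21[2]2211   read 2 → write 1, move R, go to q0
q0 | 211[2]211
After 8 steps: state q0, head at 2, tape 2112211.

state q0, head at 2, tape 2112211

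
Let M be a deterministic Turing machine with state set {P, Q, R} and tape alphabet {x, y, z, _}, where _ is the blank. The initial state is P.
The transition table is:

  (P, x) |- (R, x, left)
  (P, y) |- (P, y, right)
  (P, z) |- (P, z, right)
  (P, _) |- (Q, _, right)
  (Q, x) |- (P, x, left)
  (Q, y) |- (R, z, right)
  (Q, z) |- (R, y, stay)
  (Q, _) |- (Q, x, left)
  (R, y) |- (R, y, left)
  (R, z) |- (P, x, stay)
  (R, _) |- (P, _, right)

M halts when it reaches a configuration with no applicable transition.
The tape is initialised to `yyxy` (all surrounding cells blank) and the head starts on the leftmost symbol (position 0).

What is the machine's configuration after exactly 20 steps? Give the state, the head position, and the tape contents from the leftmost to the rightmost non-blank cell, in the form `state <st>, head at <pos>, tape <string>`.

P | _[y]yxy   read y → write y, move right, go to P
P | _y[y]xy   read y → write y, move right, go to P
P | _yy[x]y   read x → write x, move left, go to R
R | _y[y]xy   read y → write y, move left, go to R
R | _[y]yxy   read y → write y, move left, go to R
R | [_]yyxy   read _ → write _, move right, go to P
P | _[y]yxy   read y → write y, move right, go to P
P | _y[y]xy   read y → write y, move right, go to P
P | _yy[x]y   read x → write x, move left, go to R
R | _y[y]xy   read y → write y, move left, go to R
R | _[y]yxy   read y → write y, move left, go to R
R | [_]yyxy   read _ → write _, move right, go to P
P | _[y]yxy   read y → write y, move right, go to P
P | _y[y]xy   read y → write y, move right, go to P
P | _yy[x]y   read x → write x, move left, go to R
R | _y[y]xy   read y → write y, move left, go to R
R | _[y]yxy   read y → write y, move left, go to R
R | [_]yyxy   read _ → write _, move right, go to P
P | _[y]yxy   read y → write y, move right, go to P
P | _y[y]xy   read y → write y, move right, go to P
P | _yy[x]y
After 20 steps: state P, head at 2, tape yyxy.

state P, head at 2, tape yyxy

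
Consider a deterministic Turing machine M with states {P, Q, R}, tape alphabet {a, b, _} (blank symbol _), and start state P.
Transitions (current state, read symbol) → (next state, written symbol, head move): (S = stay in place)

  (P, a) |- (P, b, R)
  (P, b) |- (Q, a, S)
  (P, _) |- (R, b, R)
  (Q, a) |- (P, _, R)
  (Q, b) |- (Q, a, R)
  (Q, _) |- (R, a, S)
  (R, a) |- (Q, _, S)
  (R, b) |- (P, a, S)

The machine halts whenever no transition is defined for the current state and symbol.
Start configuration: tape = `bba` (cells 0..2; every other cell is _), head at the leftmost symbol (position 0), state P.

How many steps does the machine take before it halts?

6

P | [b]ba__   read b → write a, move S, go to Q
Q | [a]ba__   read a → write _, move R, go to P
P | _[b]a__   read b → write a, move S, go to Q
Q | _[a]a__   read a → write _, move R, go to P
P | __[a]__   read a → write b, move R, go to P
P | __b[_]_   read _ → write b, move R, go to R
R | __bb[_]
M halts after 6 transitions.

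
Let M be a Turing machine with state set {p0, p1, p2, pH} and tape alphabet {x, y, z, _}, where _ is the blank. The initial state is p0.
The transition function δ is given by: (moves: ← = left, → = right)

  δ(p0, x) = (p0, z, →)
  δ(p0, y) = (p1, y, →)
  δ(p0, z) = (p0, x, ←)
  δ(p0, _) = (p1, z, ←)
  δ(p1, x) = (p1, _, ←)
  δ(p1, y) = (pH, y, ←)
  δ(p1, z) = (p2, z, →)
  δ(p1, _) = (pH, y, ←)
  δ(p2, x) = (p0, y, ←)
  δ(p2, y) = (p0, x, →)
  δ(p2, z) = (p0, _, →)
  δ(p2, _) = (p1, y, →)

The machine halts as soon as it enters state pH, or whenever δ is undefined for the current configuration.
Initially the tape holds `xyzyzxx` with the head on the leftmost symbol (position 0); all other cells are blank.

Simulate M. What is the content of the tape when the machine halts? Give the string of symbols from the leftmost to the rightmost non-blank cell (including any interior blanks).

zyzzzzzyz

state=p0 head=0 tape=[x]yzyzxx__   (p0,x)→(p0,z,→)
state=p0 head=1 tape=z[y]zyzxx__   (p0,y)→(p1,y,→)
state=p1 head=2 tape=zy[z]yzxx__   (p1,z)→(p2,z,→)
state=p2 head=3 tape=zyz[y]zxx__   (p2,y)→(p0,x,→)
state=p0 head=4 tape=zyzx[z]xx__   (p0,z)→(p0,x,←)
state=p0 head=3 tape=zyz[x]xxx__   (p0,x)→(p0,z,→)
state=p0 head=4 tape=zyzz[x]xx__   (p0,x)→(p0,z,→)
state=p0 head=5 tape=zyzzz[x]x__   (p0,x)→(p0,z,→)
state=p0 head=6 tape=zyzzzz[x]__   (p0,x)→(p0,z,→)
state=p0 head=7 tape=zyzzzzz[_]_   (p0,_)→(p1,z,←)
state=p1 head=6 tape=zyzzzz[z]z_   (p1,z)→(p2,z,→)
state=p2 head=7 tape=zyzzzzz[z]_   (p2,z)→(p0,_,→)
state=p0 head=8 tape=zyzzzzz_[_]   (p0,_)→(p1,z,←)
state=p1 head=7 tape=zyzzzzz[_]z   (p1,_)→(pH,y,←)
state=pH head=6 tape=zyzzzz[z]yz
The non-blank tape span at halt is zyzzzzzyz.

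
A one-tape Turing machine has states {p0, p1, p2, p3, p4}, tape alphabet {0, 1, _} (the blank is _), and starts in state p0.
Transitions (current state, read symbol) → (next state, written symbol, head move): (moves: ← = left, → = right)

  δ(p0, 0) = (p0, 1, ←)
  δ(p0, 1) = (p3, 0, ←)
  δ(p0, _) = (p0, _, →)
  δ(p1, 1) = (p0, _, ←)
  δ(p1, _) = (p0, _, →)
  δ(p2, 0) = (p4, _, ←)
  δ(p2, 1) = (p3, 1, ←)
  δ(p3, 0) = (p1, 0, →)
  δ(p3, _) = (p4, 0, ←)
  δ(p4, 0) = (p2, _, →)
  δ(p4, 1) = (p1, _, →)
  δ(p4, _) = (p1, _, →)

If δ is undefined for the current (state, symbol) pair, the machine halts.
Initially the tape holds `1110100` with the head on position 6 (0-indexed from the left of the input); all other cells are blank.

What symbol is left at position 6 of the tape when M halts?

state=p0 head=6 tape=111010[0]   (p0,0)→(p0,1,←)
state=p0 head=5 tape=11101[0]1   (p0,0)→(p0,1,←)
state=p0 head=4 tape=1110[1]11   (p0,1)→(p3,0,←)
state=p3 head=3 tape=111[0]011   (p3,0)→(p1,0,→)
state=p1 head=4 tape=1110[0]11
Cell 6 holds 1 when M halts.

1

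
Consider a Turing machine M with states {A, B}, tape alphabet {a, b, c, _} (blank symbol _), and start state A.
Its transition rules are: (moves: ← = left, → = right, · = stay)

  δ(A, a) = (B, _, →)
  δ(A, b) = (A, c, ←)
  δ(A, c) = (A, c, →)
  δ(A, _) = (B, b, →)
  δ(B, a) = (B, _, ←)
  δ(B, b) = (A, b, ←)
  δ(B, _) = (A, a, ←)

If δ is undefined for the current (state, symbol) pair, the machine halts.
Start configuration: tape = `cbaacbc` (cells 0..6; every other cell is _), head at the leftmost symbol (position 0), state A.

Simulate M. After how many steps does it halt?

18

state=A head=0 tape=[c]baacbc   (A,c)→(A,c,→)
state=A head=1 tape=c[b]aacbc   (A,b)→(A,c,←)
state=A head=0 tape=[c]caacbc   (A,c)→(A,c,→)
state=A head=1 tape=c[c]aacbc   (A,c)→(A,c,→)
state=A head=2 tape=cc[a]acbc   (A,a)→(B,_,→)
state=B head=3 tape=cc_[a]cbc   (B,a)→(B,_,←)
state=B head=2 tape=cc[_]_cbc   (B,_)→(A,a,←)
state=A head=1 tape=c[c]a_cbc   (A,c)→(A,c,→)
state=A head=2 tape=cc[a]_cbc   (A,a)→(B,_,→)
state=B head=3 tape=cc_[_]cbc   (B,_)→(A,a,←)
state=A head=2 tape=cc[_]acbc   (A,_)→(B,b,→)
state=B head=3 tape=ccb[a]cbc   (B,a)→(B,_,←)
state=B head=2 tape=cc[b]_cbc   (B,b)→(A,b,←)
state=A head=1 tape=c[c]b_cbc   (A,c)→(A,c,→)
state=A head=2 tape=cc[b]_cbc   (A,b)→(A,c,←)
state=A head=1 tape=c[c]c_cbc   (A,c)→(A,c,→)
state=A head=2 tape=cc[c]_cbc   (A,c)→(A,c,→)
state=A head=3 tape=ccc[_]cbc   (A,_)→(B,b,→)
state=B head=4 tape=cccb[c]bc
M halts after 18 transitions.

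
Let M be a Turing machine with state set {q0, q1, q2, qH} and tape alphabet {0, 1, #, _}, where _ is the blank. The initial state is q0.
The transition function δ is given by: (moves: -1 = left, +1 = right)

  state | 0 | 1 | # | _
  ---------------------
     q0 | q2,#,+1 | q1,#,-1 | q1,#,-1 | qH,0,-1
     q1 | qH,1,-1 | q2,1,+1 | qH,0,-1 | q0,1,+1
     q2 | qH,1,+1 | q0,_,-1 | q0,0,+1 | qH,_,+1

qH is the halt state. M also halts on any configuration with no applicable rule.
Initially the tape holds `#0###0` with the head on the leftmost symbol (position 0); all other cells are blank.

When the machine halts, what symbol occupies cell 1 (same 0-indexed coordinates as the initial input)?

state=q0 head=0 tape=_[#]0###0   (q0,#)→(q1,#,-1)
state=q1 head=-1 tape=[_]#0###0   (q1,_)→(q0,1,+1)
state=q0 head=0 tape=1[#]0###0   (q0,#)→(q1,#,-1)
state=q1 head=-1 tape=[1]#0###0   (q1,1)→(q2,1,+1)
state=q2 head=0 tape=1[#]0###0   (q2,#)→(q0,0,+1)
state=q0 head=1 tape=10[0]###0   (q0,0)→(q2,#,+1)
state=q2 head=2 tape=10#[#]##0   (q2,#)→(q0,0,+1)
state=q0 head=3 tape=10#0[#]#0   (q0,#)→(q1,#,-1)
state=q1 head=2 tape=10#[0]##0   (q1,0)→(qH,1,-1)
state=qH head=1 tape=10[#]1##0
Cell 1 holds # when M halts.

#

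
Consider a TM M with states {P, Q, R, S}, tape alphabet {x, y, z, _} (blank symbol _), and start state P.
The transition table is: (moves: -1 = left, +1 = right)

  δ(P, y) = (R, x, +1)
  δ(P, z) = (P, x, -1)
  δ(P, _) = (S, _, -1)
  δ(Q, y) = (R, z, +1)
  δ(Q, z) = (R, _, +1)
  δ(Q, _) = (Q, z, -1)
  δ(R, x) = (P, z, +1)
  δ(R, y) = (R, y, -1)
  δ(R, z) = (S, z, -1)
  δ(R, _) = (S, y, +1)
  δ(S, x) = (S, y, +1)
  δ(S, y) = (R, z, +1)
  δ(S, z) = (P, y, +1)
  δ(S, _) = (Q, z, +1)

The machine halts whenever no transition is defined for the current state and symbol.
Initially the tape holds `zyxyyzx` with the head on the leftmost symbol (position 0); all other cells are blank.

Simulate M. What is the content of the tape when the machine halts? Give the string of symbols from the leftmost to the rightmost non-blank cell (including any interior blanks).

state=P head=0 tape=__[z]yxyyzx   (P,z)→(P,x,-1)
state=P head=-1 tape=_[_]xyxyyzx   (P,_)→(S,_,-1)
state=S head=-2 tape=[_]_xyxyyzx   (S,_)→(Q,z,+1)
state=Q head=-1 tape=z[_]xyxyyzx   (Q,_)→(Q,z,-1)
state=Q head=-2 tape=[z]zxyxyyzx   (Q,z)→(R,_,+1)
state=R head=-1 tape=_[z]xyxyyzx   (R,z)→(S,z,-1)
state=S head=-2 tape=[_]zxyxyyzx   (S,_)→(Q,z,+1)
state=Q head=-1 tape=z[z]xyxyyzx   (Q,z)→(R,_,+1)
state=R head=0 tape=z_[x]yxyyzx   (R,x)→(P,z,+1)
state=P head=1 tape=z_z[y]xyyzx   (P,y)→(R,x,+1)
state=R head=2 tape=z_zx[x]yyzx   (R,x)→(P,z,+1)
state=P head=3 tape=z_zxz[y]yzx   (P,y)→(R,x,+1)
state=R head=4 tape=z_zxzx[y]zx   (R,y)→(R,y,-1)
state=R head=3 tape=z_zxz[x]yzx   (R,x)→(P,z,+1)
state=P head=4 tape=z_zxzz[y]zx   (P,y)→(R,x,+1)
state=R head=5 tape=z_zxzzx[z]x   (R,z)→(S,z,-1)
state=S head=4 tape=z_zxzz[x]zx   (S,x)→(S,y,+1)
state=S head=5 tape=z_zxzzy[z]x   (S,z)→(P,y,+1)
state=P head=6 tape=z_zxzzyy[x]
The non-blank tape span at halt is z_zxzzyyx.

z_zxzzyyx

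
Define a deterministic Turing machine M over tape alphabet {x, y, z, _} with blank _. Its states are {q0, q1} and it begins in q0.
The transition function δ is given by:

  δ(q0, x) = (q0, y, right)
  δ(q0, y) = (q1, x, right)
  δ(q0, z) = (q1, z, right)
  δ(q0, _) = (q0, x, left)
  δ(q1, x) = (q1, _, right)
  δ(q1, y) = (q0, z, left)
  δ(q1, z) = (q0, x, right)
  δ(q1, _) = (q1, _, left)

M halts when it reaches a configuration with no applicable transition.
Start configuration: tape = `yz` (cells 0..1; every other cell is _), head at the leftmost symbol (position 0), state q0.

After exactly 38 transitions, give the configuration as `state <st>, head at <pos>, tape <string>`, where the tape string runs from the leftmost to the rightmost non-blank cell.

state q1, head at 4, tape xyx

state=q0 head=0 tape=[y]z___   (q0,y)→(q1,x,right)
state=q1 head=1 tape=x[z]___   (q1,z)→(q0,x,right)
state=q0 head=2 tape=xx[_]__   (q0,_)→(q0,x,left)
state=q0 head=1 tape=x[x]x__   (q0,x)→(q0,y,right)
state=q0 head=2 tape=xy[x]__   (q0,x)→(q0,y,right)
state=q0 head=3 tape=xyy[_]_   (q0,_)→(q0,x,left)
state=q0 head=2 tape=xy[y]x_   (q0,y)→(q1,x,right)
state=q1 head=3 tape=xyx[x]_   (q1,x)→(q1,_,right)
state=q1 head=4 tape=xyx_[_]   (q1,_)→(q1,_,left)
state=q1 head=3 tape=xyx[_]_   (q1,_)→(q1,_,left)
state=q1 head=2 tape=xy[x]__   (q1,x)→(q1,_,right)
state=q1 head=3 tape=xy_[_]_   (q1,_)→(q1,_,left)
state=q1 head=2 tape=xy[_]__   (q1,_)→(q1,_,left)
state=q1 head=1 tape=x[y]___   (q1,y)→(q0,z,left)
state=q0 head=0 tape=[x]z___   (q0,x)→(q0,y,right)
state=q0 head=1 tape=y[z]___   (q0,z)→(q1,z,right)
state=q1 head=2 tape=yz[_]__   (q1,_)→(q1,_,left)
state=q1 head=1 tape=y[z]___   (q1,z)→(q0,x,right)
state=q0 head=2 tape=yx[_]__   (q0,_)→(q0,x,left)
state=q0 head=1 tape=y[x]x__   (q0,x)→(q0,y,right)
state=q0 head=2 tape=yy[x]__   (q0,x)→(q0,y,right)
state=q0 head=3 tape=yyy[_]_   (q0,_)→(q0,x,left)
state=q0 head=2 tape=yy[y]x_   (q0,y)→(q1,x,right)
state=q1 head=3 tape=yyx[x]_   (q1,x)→(q1,_,right)
state=q1 head=4 tape=yyx_[_]   (q1,_)→(q1,_,left)
state=q1 head=3 tape=yyx[_]_   (q1,_)→(q1,_,left)
state=q1 head=2 tape=yy[x]__   (q1,x)→(q1,_,right)
state=q1 head=3 tape=yy_[_]_   (q1,_)→(q1,_,left)
state=q1 head=2 tape=yy[_]__   (q1,_)→(q1,_,left)
state=q1 head=1 tape=y[y]___   (q1,y)→(q0,z,left)
state=q0 head=0 tape=[y]z___   (q0,y)→(q1,x,right)
state=q1 head=1 tape=x[z]___   (q1,z)→(q0,x,right)
state=q0 head=2 tape=xx[_]__   (q0,_)→(q0,x,left)
state=q0 head=1 tape=x[x]x__   (q0,x)→(q0,y,right)
state=q0 head=2 tape=xy[x]__   (q0,x)→(q0,y,right)
state=q0 head=3 tape=xyy[_]_   (q0,_)→(q0,x,left)
state=q0 head=2 tape=xy[y]x_   (q0,y)→(q1,x,right)
state=q1 head=3 tape=xyx[x]_   (q1,x)→(q1,_,right)
state=q1 head=4 tape=xyx_[_]
After 38 steps: state q1, head at 4, tape xyx.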